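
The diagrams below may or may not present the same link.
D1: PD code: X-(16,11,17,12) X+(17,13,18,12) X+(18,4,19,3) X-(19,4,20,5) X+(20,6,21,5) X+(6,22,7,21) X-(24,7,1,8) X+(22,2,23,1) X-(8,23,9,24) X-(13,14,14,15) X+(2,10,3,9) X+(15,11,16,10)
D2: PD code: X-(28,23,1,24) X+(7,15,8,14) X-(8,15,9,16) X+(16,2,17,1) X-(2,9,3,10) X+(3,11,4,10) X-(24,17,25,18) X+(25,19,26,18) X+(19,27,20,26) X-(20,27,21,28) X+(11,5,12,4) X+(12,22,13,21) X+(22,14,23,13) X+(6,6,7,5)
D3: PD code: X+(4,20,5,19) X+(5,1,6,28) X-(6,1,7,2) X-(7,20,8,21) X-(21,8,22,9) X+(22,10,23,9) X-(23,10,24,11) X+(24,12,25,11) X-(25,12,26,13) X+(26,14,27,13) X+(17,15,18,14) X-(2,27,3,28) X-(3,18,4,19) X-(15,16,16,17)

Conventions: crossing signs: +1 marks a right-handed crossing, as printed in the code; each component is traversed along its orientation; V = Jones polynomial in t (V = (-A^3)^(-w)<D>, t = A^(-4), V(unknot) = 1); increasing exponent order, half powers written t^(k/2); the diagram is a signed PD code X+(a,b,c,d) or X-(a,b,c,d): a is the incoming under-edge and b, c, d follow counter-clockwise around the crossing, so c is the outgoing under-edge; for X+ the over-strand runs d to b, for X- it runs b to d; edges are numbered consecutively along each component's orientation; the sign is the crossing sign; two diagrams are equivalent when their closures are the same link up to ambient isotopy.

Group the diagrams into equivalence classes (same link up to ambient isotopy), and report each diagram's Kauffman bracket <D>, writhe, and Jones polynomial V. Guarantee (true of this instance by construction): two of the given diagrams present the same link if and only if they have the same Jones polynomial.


equivalence classes: {D1} | {D2} | {D3}
D1 (bracket A^-14 - 2A^-10 + 2A^-6 - 2A^-2 + 2A^2 - A^6 + A^10; 12 crossings at w = +2): V = t^-1 - 1 + 2t - 2t^2 + 2t^3 - 2t^4 + t^5
V(D2) = t + t^3 - t^4  [14 crossings, <D> = -A^-4 + 1 + A^8, w = +4]
D3 (bracket A^-6; 14 crossings at w = -2): V = 1
key observation: 3 values of V(t) split the 3 diagrams


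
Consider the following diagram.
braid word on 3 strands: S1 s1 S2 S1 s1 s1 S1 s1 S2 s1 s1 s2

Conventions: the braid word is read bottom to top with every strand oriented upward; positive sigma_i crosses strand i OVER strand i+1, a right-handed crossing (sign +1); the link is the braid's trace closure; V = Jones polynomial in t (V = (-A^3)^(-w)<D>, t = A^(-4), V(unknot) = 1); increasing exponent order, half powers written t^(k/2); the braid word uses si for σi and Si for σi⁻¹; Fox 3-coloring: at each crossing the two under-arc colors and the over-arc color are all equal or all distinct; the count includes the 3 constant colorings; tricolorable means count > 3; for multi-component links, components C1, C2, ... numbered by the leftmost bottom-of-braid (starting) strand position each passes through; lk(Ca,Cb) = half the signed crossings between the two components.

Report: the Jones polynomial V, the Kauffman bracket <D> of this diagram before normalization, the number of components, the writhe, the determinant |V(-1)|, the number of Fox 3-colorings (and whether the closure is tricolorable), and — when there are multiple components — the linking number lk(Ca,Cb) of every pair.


V = t + t^3 - t^4
<D> = -A^-10 + A^-6 + A^2 (w = +2)
1 component over 12 crossings, w = +2
9 Fox colorings among 3^12, |V(-1)| = 3: tricolorable
why: |V(-1)| = 3: so tricolorable, since 3 divides 3


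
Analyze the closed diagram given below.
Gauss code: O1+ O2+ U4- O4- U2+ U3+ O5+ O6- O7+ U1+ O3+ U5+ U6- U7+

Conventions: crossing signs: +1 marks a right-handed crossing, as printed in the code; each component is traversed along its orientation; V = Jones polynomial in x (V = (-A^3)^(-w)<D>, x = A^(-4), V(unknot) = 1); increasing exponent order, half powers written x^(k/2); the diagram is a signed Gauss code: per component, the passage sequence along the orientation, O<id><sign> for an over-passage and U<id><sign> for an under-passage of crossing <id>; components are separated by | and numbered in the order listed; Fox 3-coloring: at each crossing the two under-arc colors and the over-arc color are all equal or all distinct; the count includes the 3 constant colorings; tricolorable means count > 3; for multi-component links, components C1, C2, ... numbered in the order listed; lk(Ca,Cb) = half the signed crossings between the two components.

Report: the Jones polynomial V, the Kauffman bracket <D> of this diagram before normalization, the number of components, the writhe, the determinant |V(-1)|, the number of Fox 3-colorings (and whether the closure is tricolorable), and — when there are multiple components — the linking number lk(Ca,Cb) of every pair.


V = x + x^3 - x^4
<D> = A^-7 - A^-3 - A^5 (w = +3)
1 component over 7 crossings, w = +3
9 Fox colorings among 3^7, |V(-1)| = 3: tricolorable
why: V spans 3 powers of x: at least 3 crossings in any diagram


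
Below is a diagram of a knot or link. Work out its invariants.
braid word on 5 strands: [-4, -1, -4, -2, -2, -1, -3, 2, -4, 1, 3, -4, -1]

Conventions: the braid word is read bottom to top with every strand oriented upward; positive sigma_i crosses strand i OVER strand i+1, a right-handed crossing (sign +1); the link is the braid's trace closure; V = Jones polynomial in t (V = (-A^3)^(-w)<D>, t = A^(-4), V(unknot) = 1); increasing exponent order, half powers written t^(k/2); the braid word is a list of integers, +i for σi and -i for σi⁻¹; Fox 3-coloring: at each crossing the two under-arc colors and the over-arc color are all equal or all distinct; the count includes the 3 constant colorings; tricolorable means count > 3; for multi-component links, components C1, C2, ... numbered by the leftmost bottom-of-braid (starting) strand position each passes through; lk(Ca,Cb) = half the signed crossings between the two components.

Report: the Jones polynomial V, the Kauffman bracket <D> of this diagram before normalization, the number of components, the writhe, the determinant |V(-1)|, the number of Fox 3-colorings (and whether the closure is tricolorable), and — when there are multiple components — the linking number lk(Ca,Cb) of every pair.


V = t^(-15/2) - t^(-13/2) - t^(-9/2) - t^(-5/2)
<D> = A^-11 + A^-3 + A^5 - A^9 (w = -7)
2 components over 13 crossings, w = -7
lk(C1,C2): -2
3 Fox colorings among 3^13, |V(-1)| = 4: not tricolorable
why: the 1 component pair carries total linking -2


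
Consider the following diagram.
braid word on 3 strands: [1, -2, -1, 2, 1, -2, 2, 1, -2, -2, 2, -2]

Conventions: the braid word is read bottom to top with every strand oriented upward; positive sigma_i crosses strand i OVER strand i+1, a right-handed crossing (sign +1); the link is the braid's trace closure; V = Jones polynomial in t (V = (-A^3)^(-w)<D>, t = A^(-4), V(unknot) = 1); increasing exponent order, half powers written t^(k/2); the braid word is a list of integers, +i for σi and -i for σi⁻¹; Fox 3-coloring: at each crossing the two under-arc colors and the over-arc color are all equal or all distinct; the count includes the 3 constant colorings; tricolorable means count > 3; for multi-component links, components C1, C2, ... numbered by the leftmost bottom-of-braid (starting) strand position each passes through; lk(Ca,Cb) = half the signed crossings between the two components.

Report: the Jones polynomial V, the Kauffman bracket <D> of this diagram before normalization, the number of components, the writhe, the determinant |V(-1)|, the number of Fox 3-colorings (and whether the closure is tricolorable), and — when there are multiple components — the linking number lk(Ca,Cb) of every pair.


V(t) = -t^-3 + 2t^-2 - 2t^-1 + 3 - 2t + 2t^2 - t^3
bracket: -A^-12 + 2A^-8 - 2A^-4 + 3 - 2A^4 + 2A^8 - A^12, w = 0
1 component, writhe 0, over 12 crossings
det 13, colorings 3 of 3^12 — not tricolorable
observation: the span of V is 6, forcing >= 6 crossings in any diagram


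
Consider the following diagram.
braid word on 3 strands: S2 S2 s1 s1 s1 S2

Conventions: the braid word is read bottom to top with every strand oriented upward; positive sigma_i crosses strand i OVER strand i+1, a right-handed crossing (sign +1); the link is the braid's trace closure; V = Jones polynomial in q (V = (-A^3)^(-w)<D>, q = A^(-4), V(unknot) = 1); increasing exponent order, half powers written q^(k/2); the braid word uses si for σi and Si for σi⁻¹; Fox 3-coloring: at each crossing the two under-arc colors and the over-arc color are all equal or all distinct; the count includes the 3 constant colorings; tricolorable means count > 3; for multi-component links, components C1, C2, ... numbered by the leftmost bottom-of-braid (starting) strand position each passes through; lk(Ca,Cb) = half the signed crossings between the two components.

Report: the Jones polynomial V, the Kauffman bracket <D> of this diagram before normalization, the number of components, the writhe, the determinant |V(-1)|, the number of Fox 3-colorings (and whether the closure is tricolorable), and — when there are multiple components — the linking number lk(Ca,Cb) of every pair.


V = -q^-3 + q^-2 - q^-1 + 3 - q + q^2 - q^3
<D> = -A^-12 + A^-8 - A^-4 + 3 - A^4 + A^8 - A^12 (w = 0)
1 component over 6 crossings, w = 0
27 Fox colorings among 3^6, |V(-1)| = 9: tricolorable
why: w = 0 shifts under R1 moves; the (-A^3)^(0) factor cancels that in V


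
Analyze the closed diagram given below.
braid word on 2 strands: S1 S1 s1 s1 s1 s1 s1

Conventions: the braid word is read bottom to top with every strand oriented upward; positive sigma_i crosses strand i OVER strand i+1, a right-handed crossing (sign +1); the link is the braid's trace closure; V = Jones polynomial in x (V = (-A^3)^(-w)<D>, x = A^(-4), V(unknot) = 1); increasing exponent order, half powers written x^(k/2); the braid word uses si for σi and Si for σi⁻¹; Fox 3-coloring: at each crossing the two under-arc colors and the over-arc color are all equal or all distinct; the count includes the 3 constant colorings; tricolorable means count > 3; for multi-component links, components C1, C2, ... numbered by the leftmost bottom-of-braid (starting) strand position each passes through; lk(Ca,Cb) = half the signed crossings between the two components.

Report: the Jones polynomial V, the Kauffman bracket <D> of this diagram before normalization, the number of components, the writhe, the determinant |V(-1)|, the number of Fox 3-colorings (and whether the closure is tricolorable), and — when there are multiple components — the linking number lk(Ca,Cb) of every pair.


V = x + x^3 - x^4
<D> = A^-7 - A^-3 - A^5 (w = +3)
1 component over 7 crossings, w = +3
9 Fox colorings among 3^7, |V(-1)| = 3: tricolorable
why: the span of V is 3, forcing >= 3 crossings in any diagram


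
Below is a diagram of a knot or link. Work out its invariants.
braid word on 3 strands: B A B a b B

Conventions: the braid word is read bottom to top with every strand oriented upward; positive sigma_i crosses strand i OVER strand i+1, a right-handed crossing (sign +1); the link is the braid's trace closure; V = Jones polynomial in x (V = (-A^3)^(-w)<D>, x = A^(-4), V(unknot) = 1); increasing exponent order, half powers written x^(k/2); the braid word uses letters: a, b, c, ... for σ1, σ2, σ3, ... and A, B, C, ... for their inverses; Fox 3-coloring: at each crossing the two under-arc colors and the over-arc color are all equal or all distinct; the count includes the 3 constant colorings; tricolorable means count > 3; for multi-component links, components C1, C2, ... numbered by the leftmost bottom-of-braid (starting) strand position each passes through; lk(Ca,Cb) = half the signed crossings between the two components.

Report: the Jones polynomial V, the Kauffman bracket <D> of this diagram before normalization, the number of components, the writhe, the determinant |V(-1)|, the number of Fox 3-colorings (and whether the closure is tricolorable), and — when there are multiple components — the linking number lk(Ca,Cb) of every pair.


V = 1
<D> = A^-6 (w = -2)
1 component over 6 crossings, w = -2
3 Fox colorings among 3^6, |V(-1)| = 1: not tricolorable
why: det 1 = |V(-1)|; not divisible by 3, so not tricolorable


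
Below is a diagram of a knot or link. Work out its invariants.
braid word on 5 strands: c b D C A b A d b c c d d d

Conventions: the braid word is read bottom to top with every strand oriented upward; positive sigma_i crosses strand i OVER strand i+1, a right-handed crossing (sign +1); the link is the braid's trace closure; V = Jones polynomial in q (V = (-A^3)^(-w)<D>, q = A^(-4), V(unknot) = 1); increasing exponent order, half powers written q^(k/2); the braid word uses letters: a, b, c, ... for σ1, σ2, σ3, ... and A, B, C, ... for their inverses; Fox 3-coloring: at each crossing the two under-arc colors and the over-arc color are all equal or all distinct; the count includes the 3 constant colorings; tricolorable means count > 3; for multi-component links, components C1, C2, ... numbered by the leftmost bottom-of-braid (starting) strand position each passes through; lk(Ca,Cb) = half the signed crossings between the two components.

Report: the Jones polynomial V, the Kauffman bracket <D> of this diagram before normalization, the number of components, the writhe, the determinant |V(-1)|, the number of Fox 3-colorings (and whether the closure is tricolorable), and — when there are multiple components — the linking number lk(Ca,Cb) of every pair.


V(q) = 1 - 3q + 8q^2 - 13q^3 + 19q^4 - 22q^5 + 23q^6 - 21q^7 + 15q^8 - 10q^9 + 5q^10 - q^11
bracket: -A^-26 + 5A^-22 - 10A^-18 + 15A^-14 - 21A^-10 + 23A^-6 - 22A^-2 + 19A^2 - 13A^6 + 8A^10 - 3A^14 + A^18, w = +6
1 component, writhe +6, over 14 crossings
det 141, colorings 9 of 3^14 — tricolorable
observation: V spans 11 powers of q: at least 11 crossings in any diagram


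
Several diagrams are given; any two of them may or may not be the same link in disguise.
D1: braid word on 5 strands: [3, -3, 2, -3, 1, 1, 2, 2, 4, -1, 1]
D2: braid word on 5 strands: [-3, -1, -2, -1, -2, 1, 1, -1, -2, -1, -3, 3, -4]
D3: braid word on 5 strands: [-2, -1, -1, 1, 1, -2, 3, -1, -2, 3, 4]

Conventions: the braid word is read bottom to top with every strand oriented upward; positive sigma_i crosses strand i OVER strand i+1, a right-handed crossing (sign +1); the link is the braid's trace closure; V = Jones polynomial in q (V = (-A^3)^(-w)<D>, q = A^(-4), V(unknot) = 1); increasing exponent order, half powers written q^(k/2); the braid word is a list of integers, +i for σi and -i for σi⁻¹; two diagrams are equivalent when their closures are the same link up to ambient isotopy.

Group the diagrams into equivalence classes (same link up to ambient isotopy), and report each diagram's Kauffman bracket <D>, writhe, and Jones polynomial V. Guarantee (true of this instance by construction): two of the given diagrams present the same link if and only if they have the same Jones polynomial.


classes: {D1} | {D2} | {D3}
V(D1) = -q^(3/2) - 2q^(7/2) + q^(9/2) - q^(11/2) + q^(13/2)  [11 crossings, <D> = -A^-11 + A^-7 - A^-3 + 2A + A^9, w = +5]
D2 (bracket A^-15 + 2A^-7 - A^-3 + A - A^5; 13 crossings at w = -7): V = q^(-13/2) - q^(-11/2) + q^(-9/2) - 2q^(-7/2) - q^(-3/2)
D3 (bracket A^-9 - A^-5 + 2A^-1 - A^3 + 2A^7 - A^11; 11 crossings at w = -1): V = q^(-7/2) - 2q^(-5/2) + q^(-3/2) - 2q^(-1/2) + q^(1/2) - q^(3/2)
note: V(q) takes 3 values over 3 diagrams, fixing the grouping


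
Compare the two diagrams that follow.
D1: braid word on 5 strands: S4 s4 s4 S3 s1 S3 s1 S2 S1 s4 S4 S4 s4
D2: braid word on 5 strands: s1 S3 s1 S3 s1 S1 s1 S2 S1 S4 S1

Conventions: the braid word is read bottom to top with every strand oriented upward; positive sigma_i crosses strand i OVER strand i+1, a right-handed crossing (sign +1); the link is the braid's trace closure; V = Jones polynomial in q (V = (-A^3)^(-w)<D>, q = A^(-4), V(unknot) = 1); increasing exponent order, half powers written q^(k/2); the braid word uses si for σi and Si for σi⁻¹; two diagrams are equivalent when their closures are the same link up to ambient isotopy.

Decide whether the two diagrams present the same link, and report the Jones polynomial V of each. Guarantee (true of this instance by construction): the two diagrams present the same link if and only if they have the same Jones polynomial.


equivalent: yes
V(D1) = -q^(-5/2) - q^(-1/2)  (w -1, c 13, <D> = A^-1 + A^7)
D2 (bracket A^-7 + A; 11 crossings at w = -3): V = -q^(-5/2) - q^(-1/2)
why: from 13 to 11 crossings by R-moves: one link, two diagrams


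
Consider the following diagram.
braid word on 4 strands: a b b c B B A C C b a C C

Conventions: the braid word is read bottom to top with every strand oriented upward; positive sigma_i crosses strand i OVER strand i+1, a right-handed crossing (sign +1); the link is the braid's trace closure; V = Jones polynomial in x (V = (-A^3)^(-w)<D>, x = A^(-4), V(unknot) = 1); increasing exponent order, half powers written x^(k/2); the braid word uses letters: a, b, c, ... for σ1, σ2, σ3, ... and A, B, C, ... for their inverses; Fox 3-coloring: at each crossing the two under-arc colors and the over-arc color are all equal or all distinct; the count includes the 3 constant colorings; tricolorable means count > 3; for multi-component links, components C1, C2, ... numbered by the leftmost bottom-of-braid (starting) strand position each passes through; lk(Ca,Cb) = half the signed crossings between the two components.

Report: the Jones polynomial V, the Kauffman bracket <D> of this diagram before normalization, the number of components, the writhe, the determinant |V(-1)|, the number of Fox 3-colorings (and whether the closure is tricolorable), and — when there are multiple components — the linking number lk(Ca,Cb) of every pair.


V(x) = -x^-6 + 3x^-5 - 6x^-4 + 9x^-3 - 10x^-2 + 11x^-1 - 10 + 8x - 5x^2 + 3x^3 - x^4
bracket: A^-19 - 3A^-15 + 5A^-11 - 8A^-7 + 10A^-3 - 11A + 10A^5 - 9A^9 + 6A^13 - 3A^17 + A^21, w = -1
1 component, writhe -1, over 13 crossings
det 67, colorings 3 of 3^13 — not tricolorable
observation: w = -1 shifts under R1 moves; the (-A^3)^(1) factor cancels that in V


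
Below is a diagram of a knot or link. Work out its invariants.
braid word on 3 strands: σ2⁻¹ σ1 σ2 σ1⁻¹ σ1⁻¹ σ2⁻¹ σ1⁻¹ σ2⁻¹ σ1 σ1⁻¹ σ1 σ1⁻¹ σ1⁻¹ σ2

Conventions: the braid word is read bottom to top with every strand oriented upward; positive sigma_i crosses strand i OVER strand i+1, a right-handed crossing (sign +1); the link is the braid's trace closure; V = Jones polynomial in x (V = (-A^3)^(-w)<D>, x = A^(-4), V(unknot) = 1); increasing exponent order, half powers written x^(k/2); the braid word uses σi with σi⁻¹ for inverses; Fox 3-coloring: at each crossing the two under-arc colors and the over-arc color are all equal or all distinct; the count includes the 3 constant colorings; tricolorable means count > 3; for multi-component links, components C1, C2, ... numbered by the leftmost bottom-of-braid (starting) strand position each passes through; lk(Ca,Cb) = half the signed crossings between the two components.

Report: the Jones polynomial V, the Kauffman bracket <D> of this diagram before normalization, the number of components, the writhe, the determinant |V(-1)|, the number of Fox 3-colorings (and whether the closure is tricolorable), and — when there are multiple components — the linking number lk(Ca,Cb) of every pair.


Jones polynomial: V(x) = -x^-4 + x^-3 + x^-1
<D> = A^-8 + 1 - A^4; writhe -4
components 1, writhe -4 (14 crossings)
3-colorings: 9 of 3^14, det 3 — tricolorable
note: w = -4 (over 14 crossings) is diagram-only; (-A^3)^(4) removes it from V


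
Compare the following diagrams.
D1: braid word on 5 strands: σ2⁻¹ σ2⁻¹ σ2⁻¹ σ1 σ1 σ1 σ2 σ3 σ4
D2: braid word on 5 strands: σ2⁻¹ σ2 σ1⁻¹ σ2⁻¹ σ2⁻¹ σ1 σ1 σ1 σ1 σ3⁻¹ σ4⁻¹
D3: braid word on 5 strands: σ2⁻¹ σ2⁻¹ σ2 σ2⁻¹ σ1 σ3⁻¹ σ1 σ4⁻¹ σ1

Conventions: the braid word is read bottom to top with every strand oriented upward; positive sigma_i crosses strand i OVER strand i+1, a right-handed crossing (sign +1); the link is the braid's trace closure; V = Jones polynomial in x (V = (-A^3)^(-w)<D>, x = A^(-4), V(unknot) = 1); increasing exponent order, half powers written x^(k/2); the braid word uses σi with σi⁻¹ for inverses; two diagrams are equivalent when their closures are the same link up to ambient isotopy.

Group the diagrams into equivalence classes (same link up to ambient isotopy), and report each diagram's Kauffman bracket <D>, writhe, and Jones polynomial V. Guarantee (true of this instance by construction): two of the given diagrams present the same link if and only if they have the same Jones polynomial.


classes: {D1, D2, D3}
V(D1) = -x^(-3/2) - 2x^(1/2) + x^(3/2) - x^(5/2) + x^(7/2)  [9 crossings, <D> = -A^-5 + A^-1 - A^3 + 2A^7 + A^15, w = +3]
V(D2) = -x^(-3/2) - 2x^(1/2) + x^(3/2) - x^(5/2) + x^(7/2)  (w -1, c 11, <D> = -A^-17 + A^-13 - A^-9 + 2A^-5 + A^3)
V(D3) = -x^(-3/2) - 2x^(1/2) + x^(3/2) - x^(5/2) + x^(7/2)  [9 crossings, <D> = -A^-17 + A^-13 - A^-9 + 2A^-5 + A^3, w = -1]
note: one V(x) for all 3 diagrams — one class (guaranteed)


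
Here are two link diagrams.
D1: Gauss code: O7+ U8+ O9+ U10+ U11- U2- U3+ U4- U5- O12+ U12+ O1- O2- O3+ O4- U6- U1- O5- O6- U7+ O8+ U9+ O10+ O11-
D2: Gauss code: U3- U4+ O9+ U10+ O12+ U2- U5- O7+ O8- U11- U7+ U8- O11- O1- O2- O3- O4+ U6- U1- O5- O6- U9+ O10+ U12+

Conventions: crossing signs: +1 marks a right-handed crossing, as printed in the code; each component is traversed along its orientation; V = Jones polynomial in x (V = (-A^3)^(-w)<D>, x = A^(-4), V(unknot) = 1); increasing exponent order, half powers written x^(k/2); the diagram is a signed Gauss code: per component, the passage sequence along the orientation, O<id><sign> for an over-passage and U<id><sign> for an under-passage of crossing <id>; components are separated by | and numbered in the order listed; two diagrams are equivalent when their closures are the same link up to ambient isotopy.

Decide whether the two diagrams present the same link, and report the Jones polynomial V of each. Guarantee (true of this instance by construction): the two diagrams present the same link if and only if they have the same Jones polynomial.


equivalent: yes
V(D1) = -x^-3 + x^-2 - x^-1 + 3 - x + x^2 - x^3  (w 0, c 12, <D> = -A^-12 + A^-8 - A^-4 + 3 - A^4 + A^8 - A^12)
D2 (bracket -A^-18 + A^-14 - A^-10 + 3A^-6 - A^-2 + A^2 - A^6; 12 crossings at w = -2): V = -x^-3 + x^-2 - x^-1 + 3 - x + x^2 - x^3
why: from 12 to 12 crossings by R-moves: one link, two diagrams


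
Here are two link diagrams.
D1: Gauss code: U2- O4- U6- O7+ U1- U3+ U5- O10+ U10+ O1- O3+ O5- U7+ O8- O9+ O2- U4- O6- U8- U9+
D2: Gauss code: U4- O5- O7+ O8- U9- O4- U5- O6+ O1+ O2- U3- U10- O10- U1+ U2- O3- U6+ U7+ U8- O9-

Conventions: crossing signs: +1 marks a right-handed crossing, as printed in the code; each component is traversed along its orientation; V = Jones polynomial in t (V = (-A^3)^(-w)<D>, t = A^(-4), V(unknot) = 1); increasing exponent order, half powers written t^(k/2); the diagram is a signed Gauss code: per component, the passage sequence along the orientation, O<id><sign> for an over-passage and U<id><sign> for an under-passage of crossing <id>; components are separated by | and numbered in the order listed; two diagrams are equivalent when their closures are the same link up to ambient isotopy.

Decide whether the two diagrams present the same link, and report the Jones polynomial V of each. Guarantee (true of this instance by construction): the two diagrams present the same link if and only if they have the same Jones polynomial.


equivalent: yes
D1 (bracket A^-2 + A^6 - A^10; 10 crossings at w = -2): V = -t^-4 + t^-3 + t^-1
D2 (bracket A^-8 + 1 - A^4; 10 crossings at w = -4): V = -t^-4 + t^-3 + t^-1
key observation: all 2 diagrams share one V(t), hence one class


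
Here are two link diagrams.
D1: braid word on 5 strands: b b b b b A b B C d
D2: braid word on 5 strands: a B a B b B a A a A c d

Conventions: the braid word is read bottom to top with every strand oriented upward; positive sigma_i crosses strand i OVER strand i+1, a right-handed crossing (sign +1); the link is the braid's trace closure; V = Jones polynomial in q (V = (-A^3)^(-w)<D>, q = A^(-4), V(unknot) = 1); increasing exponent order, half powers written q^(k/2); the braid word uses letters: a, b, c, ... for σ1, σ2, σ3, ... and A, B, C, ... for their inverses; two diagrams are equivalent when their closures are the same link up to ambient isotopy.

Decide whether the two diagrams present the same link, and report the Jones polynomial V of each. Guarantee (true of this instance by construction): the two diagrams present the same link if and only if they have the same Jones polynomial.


equivalent: no
D1 (bracket -A^-16 + A^-12 - A^-8 + A^-4 + A^4; 10 crossings at w = +4): V = q^2 + q^4 - q^5 + q^6 - q^7
V(D2) = q^-2 - q^-1 + 1 - q + q^2  (w +2, c 12, <D> = A^-2 - A^2 + A^6 - A^10 + A^14)
key observation: 2 values of V(q) split the 2 diagrams


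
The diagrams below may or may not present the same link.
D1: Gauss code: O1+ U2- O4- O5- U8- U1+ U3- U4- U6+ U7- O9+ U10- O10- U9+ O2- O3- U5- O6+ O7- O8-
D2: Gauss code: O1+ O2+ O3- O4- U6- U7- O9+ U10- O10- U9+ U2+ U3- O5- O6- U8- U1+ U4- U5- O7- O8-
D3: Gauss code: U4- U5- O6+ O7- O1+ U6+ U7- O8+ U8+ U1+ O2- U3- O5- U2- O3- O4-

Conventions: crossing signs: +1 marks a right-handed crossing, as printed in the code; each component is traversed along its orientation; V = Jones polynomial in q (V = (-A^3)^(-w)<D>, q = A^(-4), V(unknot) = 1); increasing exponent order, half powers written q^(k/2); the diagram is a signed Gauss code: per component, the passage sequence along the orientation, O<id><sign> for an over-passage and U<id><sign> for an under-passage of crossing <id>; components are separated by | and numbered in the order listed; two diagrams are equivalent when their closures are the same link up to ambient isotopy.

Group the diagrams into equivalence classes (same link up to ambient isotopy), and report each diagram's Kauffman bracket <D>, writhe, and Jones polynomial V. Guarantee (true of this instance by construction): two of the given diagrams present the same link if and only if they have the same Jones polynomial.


grouping into links: {D1, D2, D3}
V(D1) = -q^-4 + q^-3 + q^-1  (w -4, c 10, <D> = A^-8 + 1 - A^4)
D2 (bracket A^-8 + 1 - A^4; 10 crossings at w = -4): V = -q^-4 + q^-3 + q^-1
D3 (bracket A^-2 + A^6 - A^10; 8 crossings at w = -2): V = -q^-4 + q^-3 + q^-1
why: one V(q) for all 3 diagrams — one class (guaranteed)


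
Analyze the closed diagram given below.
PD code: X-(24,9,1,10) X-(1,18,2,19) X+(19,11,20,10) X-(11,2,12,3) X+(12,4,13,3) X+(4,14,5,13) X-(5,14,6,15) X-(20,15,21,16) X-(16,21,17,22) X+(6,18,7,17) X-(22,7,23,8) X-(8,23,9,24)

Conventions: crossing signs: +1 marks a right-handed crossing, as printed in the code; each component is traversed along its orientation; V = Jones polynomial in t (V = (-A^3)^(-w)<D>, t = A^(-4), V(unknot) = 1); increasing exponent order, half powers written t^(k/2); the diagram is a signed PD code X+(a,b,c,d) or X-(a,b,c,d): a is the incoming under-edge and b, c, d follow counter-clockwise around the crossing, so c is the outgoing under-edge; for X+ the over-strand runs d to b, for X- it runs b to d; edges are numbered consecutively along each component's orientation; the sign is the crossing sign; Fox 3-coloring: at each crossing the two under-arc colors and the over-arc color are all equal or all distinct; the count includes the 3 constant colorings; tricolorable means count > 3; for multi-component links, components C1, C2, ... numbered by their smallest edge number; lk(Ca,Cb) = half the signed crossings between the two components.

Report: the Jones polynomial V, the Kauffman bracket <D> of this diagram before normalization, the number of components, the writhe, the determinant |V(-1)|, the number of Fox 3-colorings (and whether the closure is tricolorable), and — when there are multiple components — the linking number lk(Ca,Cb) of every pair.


V(t) = -t^-4 + t^-3 + t^-1
bracket: A^-8 + 1 - A^4, w = -4
1 component, writhe -4, over 12 crossings
det 3, colorings 9 of 3^12 — tricolorable
observation: w = -4 (over 12 crossings) is diagram-only; (-A^3)^(4) removes it from V


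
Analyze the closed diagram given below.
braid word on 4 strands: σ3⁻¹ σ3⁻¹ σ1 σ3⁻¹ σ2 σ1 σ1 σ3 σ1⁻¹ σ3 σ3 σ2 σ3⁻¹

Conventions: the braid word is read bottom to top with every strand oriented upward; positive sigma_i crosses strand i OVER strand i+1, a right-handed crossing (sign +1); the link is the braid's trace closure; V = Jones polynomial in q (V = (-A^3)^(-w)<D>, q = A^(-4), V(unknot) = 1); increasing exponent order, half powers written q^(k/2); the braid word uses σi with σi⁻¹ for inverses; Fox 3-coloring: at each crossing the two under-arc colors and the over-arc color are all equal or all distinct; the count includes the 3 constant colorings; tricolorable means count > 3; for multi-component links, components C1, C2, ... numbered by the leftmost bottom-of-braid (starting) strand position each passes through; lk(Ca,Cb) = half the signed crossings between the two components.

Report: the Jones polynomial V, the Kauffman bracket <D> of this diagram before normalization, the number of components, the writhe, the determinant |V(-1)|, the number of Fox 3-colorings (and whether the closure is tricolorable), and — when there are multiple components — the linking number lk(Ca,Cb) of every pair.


Jones polynomial: V(q) = q^-2 - 2q^-1 + 3 - 3q + 4q^2 - 3q^3 + 2q^4 - 2q^5 + q^6
<D> = -A^-15 + 2A^-11 - 2A^-7 + 3A^-3 - 4A + 3A^5 - 3A^9 + 2A^13 - A^17; writhe +3
components 1, writhe +3 (13 crossings)
3-colorings: 9 of 3^13, det 21 — tricolorable
note: |V(-1)| = 21: so tricolorable, since 3 divides 21


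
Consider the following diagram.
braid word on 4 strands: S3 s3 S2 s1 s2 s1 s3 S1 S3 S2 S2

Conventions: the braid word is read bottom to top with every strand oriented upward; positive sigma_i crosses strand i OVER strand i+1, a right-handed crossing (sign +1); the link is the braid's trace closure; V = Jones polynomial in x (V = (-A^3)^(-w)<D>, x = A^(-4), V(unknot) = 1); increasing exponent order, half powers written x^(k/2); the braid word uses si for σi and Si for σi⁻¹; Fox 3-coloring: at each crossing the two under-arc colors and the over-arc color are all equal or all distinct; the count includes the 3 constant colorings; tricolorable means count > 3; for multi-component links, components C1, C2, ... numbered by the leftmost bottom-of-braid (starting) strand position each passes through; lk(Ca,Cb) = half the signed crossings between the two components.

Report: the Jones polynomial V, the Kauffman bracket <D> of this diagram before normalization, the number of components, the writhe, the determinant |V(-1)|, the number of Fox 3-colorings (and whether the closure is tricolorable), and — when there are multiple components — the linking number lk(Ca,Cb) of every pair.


V(x) = x^-3 + x^-2 + x^-1 + 1
bracket: -A^-3 - A - A^5 - A^9, w = -1
3 components, writhe -1, over 11 crossings
lk(C1,C2) = -1
linking number lk(C1,C3) = 0
lk(C2,C3): 0
det 0, colorings 9 of 3^11 — tricolorable
observation: the span of V is 3, within the link bound 11 + 3 - 1


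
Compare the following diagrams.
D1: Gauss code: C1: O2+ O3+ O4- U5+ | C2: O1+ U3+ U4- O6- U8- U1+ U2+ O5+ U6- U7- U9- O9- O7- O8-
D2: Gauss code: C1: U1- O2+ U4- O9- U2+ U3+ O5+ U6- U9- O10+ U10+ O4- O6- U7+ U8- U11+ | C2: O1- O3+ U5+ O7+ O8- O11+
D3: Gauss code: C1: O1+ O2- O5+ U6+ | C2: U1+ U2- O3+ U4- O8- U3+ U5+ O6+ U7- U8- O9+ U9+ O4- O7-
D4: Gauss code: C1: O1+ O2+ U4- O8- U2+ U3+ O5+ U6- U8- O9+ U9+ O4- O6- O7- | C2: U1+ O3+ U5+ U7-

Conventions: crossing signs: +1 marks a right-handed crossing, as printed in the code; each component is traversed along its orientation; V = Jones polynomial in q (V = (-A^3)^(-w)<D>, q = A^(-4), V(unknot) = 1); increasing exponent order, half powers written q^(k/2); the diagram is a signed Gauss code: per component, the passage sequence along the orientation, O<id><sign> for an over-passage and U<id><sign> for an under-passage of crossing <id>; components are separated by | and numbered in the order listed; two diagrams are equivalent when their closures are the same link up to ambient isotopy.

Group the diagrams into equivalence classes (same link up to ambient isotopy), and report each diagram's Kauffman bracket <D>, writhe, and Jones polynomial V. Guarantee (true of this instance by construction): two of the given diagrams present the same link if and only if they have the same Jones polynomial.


equivalence classes: {D1, D2, D3, D4}
D1 (bracket A^-13 + A^-5; 9 crossings at w = -1): V = -q^(1/2) - q^(5/2)
V(D2) = -q^(1/2) - q^(5/2)  (w +1, c 11, <D> = A^-7 + A)
D3 (bracket A^-7 + A; 9 crossings at w = +1): V = -q^(1/2) - q^(5/2)
D4 (bracket A^-7 + A; 9 crossings at w = +1): V = -q^(1/2) - q^(5/2)
observation: one V(q) for all 4 diagrams — one class (guaranteed)


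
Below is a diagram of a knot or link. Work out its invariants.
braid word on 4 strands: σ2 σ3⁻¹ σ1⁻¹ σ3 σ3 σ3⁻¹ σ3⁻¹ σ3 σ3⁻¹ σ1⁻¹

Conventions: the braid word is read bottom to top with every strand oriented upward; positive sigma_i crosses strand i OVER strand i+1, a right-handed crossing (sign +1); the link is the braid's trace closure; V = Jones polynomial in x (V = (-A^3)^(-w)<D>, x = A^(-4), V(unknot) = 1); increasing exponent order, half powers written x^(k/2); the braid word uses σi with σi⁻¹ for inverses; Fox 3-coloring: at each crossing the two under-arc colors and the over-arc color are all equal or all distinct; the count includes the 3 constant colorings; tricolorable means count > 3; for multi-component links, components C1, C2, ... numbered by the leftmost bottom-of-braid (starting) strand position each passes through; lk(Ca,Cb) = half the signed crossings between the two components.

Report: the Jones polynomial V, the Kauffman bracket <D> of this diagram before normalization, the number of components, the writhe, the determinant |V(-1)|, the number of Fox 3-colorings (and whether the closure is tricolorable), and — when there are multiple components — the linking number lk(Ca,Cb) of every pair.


Jones polynomial: V(x) = -x^(-5/2) - x^(-1/2)
<D> = -A^-4 - A^4; writhe -2
components 2, writhe -2 (10 crossings)
linking number lk(C1,C2) = -1
3-colorings: 3 of 3^10, det 2 — not tricolorable
note: the 1 component pair carries total linking -1


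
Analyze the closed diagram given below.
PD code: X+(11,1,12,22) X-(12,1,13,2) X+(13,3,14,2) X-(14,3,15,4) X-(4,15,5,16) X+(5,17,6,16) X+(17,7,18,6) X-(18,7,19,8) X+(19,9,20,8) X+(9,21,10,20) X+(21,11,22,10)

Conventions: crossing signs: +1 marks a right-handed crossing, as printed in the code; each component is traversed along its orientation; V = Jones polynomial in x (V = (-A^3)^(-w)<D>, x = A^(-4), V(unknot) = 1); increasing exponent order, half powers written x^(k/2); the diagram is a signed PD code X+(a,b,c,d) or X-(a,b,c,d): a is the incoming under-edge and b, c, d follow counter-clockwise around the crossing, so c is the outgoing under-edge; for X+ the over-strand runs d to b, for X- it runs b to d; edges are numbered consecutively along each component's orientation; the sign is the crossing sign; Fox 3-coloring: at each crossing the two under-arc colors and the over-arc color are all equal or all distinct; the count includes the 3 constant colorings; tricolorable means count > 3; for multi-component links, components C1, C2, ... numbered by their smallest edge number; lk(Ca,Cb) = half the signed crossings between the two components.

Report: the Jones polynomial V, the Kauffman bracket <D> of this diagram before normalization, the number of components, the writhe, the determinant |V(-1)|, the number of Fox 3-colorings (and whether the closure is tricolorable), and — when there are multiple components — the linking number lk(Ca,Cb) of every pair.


V = x + x^3 - x^4
<D> = A^-7 - A^-3 - A^5 (w = +3)
1 component over 11 crossings, w = +3
9 Fox colorings among 3^11, |V(-1)| = 3: tricolorable
why: w = +3 shifts under R1 moves; the (-A^3)^(-3) factor cancels that in V


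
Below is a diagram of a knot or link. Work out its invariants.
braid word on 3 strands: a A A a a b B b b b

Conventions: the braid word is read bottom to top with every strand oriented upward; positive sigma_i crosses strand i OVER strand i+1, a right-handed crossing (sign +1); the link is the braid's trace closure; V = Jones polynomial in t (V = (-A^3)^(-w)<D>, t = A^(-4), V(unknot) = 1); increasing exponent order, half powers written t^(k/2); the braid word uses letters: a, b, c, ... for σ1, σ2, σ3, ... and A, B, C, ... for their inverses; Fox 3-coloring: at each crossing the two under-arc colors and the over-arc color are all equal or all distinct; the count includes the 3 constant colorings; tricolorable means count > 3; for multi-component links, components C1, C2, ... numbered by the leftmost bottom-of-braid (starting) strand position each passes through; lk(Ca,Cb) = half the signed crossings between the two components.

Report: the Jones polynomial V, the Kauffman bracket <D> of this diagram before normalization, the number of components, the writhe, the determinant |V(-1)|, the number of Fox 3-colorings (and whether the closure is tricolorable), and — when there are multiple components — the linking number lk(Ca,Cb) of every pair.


V = t + t^3 - t^4
<D> = -A^-4 + 1 + A^8 (w = +4)
1 component over 10 crossings, w = +4
9 Fox colorings among 3^10, |V(-1)| = 3: tricolorable
why: |V(-1)| = 3: so tricolorable, since 3 divides 3


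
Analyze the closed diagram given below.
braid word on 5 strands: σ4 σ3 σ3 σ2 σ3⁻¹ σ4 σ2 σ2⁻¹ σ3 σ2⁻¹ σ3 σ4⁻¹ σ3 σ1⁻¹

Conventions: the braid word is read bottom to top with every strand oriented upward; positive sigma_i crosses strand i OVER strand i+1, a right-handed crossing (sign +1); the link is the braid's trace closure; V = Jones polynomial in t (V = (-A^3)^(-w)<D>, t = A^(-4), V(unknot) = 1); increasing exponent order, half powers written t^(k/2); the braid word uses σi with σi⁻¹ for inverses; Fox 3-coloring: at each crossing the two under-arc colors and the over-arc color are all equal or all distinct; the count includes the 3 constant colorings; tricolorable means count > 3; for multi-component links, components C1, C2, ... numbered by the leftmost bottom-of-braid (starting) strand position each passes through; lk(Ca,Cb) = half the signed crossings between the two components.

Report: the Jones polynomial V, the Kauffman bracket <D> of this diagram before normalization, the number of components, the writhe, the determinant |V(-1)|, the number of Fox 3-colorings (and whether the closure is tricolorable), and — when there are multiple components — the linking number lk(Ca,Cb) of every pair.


Jones polynomial: V(t) = t + t^3 - t^4
<D> = -A^-4 + 1 + A^8; writhe +4
components 1, writhe +4 (14 crossings)
3-colorings: 9 of 3^14, det 3 — tricolorable
note: w = +4 shifts under R1 moves; the (-A^3)^(-4) factor cancels that in V


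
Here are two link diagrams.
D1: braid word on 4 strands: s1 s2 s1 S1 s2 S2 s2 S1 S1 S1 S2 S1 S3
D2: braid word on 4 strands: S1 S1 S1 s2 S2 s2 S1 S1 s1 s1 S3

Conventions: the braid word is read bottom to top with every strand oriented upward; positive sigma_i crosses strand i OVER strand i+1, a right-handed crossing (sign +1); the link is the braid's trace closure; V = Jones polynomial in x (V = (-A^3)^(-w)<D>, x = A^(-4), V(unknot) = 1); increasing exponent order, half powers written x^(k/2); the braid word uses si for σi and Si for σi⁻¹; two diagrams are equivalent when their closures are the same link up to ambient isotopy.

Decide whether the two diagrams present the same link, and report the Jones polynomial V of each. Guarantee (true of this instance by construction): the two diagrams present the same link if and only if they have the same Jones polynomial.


same link: yes
V(D1) = -x^-4 + x^-3 + x^-1  [13 crossings, <D> = -A^-5 - A^3 + A^7, w = -3]
V(D2) = -x^-4 + x^-3 + x^-1  [11 crossings, <D> = -A^-5 - A^3 + A^7, w = -3]
insight: one V(x) for all 2 diagrams — one class (guaranteed)
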